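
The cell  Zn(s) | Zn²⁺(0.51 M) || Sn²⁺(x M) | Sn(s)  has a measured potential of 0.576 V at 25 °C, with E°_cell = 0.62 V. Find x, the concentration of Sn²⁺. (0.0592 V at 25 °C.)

From the Nernst equation, log Q = n(E° − E)/0.0592 = 2(0.62 − 0.576)/0.0592 = 1.486, so Q = 30.7.
With Q = [Zn²⁺]/[Sn²⁺] and the known concentrations, [Sn²⁺] in the denominator gives [Sn²⁺] = 0.017 M.

0.017 M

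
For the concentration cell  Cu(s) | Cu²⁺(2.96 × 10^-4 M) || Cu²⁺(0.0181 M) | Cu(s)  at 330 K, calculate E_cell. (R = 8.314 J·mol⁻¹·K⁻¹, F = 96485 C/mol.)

0.058 V

Both half-cells are Cu²⁺/Cu, so E°_cell = 0. The concentrated side is the cathode; the cell reaction moves Cu²⁺ from high to low concentration with n = 2.
Q = [Cu²⁺]_dilute/[Cu²⁺]_conc = 2.96 × 10^-4/0.0181 = 0.0164.
E = 0 − (RT/nF) ln Q = −((8.314×330)/(2×96485))(-4.113) = 0.0585 V.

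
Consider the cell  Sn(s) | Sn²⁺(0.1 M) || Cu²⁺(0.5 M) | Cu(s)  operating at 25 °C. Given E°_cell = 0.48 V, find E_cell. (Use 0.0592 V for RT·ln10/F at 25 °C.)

Balancing electrons gives n = 2; the reaction quotient is Q = [Sn²⁺]/[Cu²⁺] = 0.200.
At 25 °C, E = E° − (0.0592/n) log Q = 0.48 − (0.0592/2)(-0.699) = 0.480 + 0.021 = 0.501 V.

0.501 V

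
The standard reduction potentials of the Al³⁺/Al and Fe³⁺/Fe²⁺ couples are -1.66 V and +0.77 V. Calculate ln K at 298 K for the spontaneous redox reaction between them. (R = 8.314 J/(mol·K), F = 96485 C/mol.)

ln K = 283.9

E°_cell = +0.77 − (-1.66) = 2.43 V, with n = 3 electrons transferred.
At equilibrium E = 0, so the Nernst equation gives ln K = nFE°/RT = (3)(96485)(2.43)/((8.314)(298)) = 283.90.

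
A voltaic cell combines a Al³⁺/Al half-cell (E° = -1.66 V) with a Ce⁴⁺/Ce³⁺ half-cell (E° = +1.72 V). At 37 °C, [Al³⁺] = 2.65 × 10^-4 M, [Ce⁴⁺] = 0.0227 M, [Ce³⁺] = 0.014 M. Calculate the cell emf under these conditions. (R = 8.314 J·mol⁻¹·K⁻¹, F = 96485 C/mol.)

The Ce⁴⁺/Ce³⁺ couple has the higher reduction potential and acts as the cathode, so E°_cell = +1.72 − (-1.66) = 3.38 V.
Balancing electrons gives n = 3; the reaction quotient is Q = [Al³⁺]·[Ce³⁺]^3/[Ce⁴⁺]^3 = 6.22 × 10^-5.
E = E° − (RT/nF) ln Q = 3.38 − (8.314×310)/(3×96485) × (-9.686) = 3.380 + 0.086 = 3.466 V.

3.47 V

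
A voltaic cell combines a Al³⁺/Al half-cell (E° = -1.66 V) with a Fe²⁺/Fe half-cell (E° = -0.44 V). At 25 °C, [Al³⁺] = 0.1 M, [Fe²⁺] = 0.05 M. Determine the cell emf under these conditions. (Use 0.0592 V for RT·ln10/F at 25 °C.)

1.20 V

The Fe²⁺/Fe couple has the higher reduction potential and acts as the cathode, so E°_cell = -0.44 − (-1.66) = 1.22 V.
Balancing electrons gives n = 6; the reaction quotient is Q = [Al³⁺]^2/[Fe²⁺]^3 = 80.0.
At 25 °C, E = E° − (0.0592/n) log Q = 1.22 − (0.0592/6)(1.903) = 1.220 − 0.019 = 1.201 V.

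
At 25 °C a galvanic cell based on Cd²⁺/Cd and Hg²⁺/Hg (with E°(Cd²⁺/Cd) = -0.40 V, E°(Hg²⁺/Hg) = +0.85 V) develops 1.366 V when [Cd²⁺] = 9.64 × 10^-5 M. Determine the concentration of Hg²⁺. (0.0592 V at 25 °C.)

0.8 M

From the Nernst equation, log Q = n(E° − E)/0.0592 = 2(1.25 − 1.366)/0.0592 = -3.919, so Q = 1.21 × 10^-4.
With Q = [Cd²⁺]/[Hg²⁺] and the known concentrations, [Hg²⁺] in the denominator gives [Hg²⁺] = 0.8 M.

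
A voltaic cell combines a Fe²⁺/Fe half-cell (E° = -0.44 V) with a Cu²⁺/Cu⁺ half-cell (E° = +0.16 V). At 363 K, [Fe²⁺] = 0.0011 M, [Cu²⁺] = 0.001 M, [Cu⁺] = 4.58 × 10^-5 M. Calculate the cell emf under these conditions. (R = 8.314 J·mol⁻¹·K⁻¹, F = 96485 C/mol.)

0.803 V

The Cu²⁺/Cu⁺ couple has the higher reduction potential and acts as the cathode, so E°_cell = +0.16 − (-0.44) = 0.60 V.
Balancing electrons gives n = 2; the reaction quotient is Q = [Fe²⁺]·[Cu⁺]^2/[Cu²⁺]^2 = 2.31 × 10^-6.
E = E° − (RT/nF) ln Q = 0.60 − (8.314×363)/(2×96485) × (-12.979) = 0.600 + 0.203 = 0.803 V.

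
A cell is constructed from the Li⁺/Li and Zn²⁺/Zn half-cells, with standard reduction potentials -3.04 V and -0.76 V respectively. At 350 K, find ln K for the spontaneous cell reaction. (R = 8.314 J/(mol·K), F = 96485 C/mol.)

ln K = 151.2

E°_cell = -0.76 − (-3.04) = 2.28 V, with n = 2 electrons transferred.
At equilibrium E = 0, so the Nernst equation gives ln K = nFE°/RT = (2)(96485)(2.28)/((8.314)(350)) = 151.20.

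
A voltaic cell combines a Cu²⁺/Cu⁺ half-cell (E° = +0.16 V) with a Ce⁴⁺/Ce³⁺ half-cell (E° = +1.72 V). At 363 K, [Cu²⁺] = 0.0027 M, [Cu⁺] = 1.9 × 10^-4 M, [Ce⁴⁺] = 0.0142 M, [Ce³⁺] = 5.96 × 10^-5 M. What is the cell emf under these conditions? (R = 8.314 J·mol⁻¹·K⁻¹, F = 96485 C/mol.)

1.65 V

The Ce⁴⁺/Ce³⁺ couple has the higher reduction potential and acts as the cathode, so E°_cell = +1.72 − (+0.16) = 1.56 V.
Balancing electrons gives n = 1; the reaction quotient is Q = [Cu²⁺]·[Ce³⁺]/([Cu⁺]·[Ce⁴⁺]) = 0.0596.
E = E° − (RT/nF) ln Q = 1.56 − (8.314×363)/(1×96485) × (-2.819) = 1.560 + 0.088 = 1.648 V.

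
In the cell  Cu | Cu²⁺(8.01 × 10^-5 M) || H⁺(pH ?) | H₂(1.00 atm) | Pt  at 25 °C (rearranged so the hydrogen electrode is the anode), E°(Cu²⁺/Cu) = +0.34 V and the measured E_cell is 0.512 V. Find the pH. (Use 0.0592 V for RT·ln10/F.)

pH = 4.95

E°_cell = 0.34 V and n = 2.
log Q = n(E° − E)/0.0592 = 2×(0.34 − 0.512)/0.0592 = -5.811.
With Q = [H⁺]^2 / ([Cu²⁺]·P(H₂)), solving for [H⁺] gives log[H⁺] = -4.954, so pH = 4.95.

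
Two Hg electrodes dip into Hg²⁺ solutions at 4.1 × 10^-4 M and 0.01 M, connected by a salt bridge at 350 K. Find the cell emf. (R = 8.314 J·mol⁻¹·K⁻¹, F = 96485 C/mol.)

0.048 V

Both half-cells are Hg²⁺/Hg, so E°_cell = 0. The concentrated side is the cathode; the cell reaction moves Hg²⁺ from high to low concentration with n = 2.
Q = [Hg²⁺]_dilute/[Hg²⁺]_conc = 4.1 × 10^-4/0.01 = 0.0410.
E = 0 − (RT/nF) ln Q = −((8.314×350)/(2×96485))(-3.194) = 0.0482 V.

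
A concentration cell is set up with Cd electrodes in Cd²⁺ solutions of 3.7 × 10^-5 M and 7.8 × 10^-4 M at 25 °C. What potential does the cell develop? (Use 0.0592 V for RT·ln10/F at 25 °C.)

Both half-cells are Cd²⁺/Cd, so E°_cell = 0. The concentrated side is the cathode; the cell reaction moves Cd²⁺ from high to low concentration with n = 2.
Q = [Cd²⁺]_dilute/[Cd²⁺]_conc = 3.7 × 10^-5/7.8 × 10^-4 = 0.0474.
E = 0 − (0.0592/2) log Q = −(0.0592/2)(-1.324) = 0.0392 V.

0.039 V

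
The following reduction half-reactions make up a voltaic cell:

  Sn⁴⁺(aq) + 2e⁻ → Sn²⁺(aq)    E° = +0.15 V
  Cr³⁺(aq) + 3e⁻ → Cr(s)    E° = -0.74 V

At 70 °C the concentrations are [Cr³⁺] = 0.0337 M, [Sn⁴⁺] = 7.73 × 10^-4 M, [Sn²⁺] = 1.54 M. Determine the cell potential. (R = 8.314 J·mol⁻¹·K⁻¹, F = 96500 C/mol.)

0.811 V

The Sn⁴⁺/Sn²⁺ couple has the higher reduction potential and acts as the cathode, so E°_cell = +0.15 − (-0.74) = 0.89 V.
Balancing electrons gives n = 6; the reaction quotient is Q = [Cr³⁺]^2·[Sn²⁺]^3/[Sn⁴⁺]^3 = 8.98 × 10^6.
E = E° − (RT/nF) ln Q = 0.89 − (8.314×343)/(6×96500) × (16.011) = 0.890 − 0.079 = 0.811 V.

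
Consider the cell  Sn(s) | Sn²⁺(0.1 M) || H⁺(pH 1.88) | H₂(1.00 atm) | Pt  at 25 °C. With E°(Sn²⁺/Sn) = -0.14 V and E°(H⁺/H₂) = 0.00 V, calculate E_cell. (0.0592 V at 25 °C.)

The hydrogen couple is the cathode, so E°_cell = 0.14 V; n = 2.
[H⁺] = 10^(−1.88) = 0.013 M, and Q = [Sn²⁺]·P(H₂) / [H⁺]^2 = 575.
E = E° − (0.0592/2) log Q = 0.14 − (0.0592/2)(2.760) = 0.058 V.

0.058 V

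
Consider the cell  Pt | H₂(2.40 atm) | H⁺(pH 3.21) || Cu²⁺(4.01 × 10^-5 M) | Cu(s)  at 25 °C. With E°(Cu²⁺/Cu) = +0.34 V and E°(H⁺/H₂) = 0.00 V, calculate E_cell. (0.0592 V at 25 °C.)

0.41 V

The Cu²⁺/Cu couple is the cathode, so E°_cell = 0.34 V; n = 2.
[H⁺] = 10^(−3.21) = 6.2 × 10^-4 M, and Q = [H⁺]^2 / ([Cu²⁺]·P(H₂)) = 0.00395.
E = E° − (0.0592/2) log Q = 0.34 − (0.0592/2)(-2.403) = 0.411 V.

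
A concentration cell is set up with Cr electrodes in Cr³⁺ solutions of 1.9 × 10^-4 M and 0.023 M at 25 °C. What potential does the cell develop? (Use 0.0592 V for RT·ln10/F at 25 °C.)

Both half-cells are Cr³⁺/Cr, so E°_cell = 0. The concentrated side is the cathode; the cell reaction moves Cr³⁺ from high to low concentration with n = 3.
Q = [Cr³⁺]_dilute/[Cr³⁺]_conc = 1.9 × 10^-4/0.023 = 0.00826.
E = 0 − (0.0592/3) log Q = −(0.0592/3)(-2.083) = 0.0411 V.

0.041 V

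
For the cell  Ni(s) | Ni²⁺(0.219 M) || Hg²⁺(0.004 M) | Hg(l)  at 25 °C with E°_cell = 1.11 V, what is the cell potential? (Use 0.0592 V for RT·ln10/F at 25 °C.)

1.06 V

Balancing electrons gives n = 2; the reaction quotient is Q = [Ni²⁺]/[Hg²⁺] = 54.7.
At 25 °C, E = E° − (0.0592/n) log Q = 1.11 − (0.0592/2)(1.738) = 1.110 − 0.051 = 1.059 V.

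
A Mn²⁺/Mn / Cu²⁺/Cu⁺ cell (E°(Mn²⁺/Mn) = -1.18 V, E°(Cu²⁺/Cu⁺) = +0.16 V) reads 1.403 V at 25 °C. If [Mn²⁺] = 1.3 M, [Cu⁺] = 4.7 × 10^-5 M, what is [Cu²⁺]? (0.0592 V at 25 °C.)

From the Nernst equation, log Q = n(E° − E)/0.0592 = 2(1.34 − 1.403)/0.0592 = -2.128, so Q = 0.00744.
With Q = [Mn²⁺]·[Cu⁺]^2/[Cu²⁺]^2 and the known concentrations, [Cu²⁺]^2 in the denominator gives [Cu²⁺] = 6.2 × 10^-4 M.

6.2 × 10^-4 M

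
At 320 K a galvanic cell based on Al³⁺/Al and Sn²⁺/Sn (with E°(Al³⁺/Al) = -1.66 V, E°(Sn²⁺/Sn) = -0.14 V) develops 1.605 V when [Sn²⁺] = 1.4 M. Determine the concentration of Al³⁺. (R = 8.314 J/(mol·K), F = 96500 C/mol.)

From the Nernst equation, ln Q = nF(E° − E)/RT = 6×96500×(1.52 − 1.605)/(8.314×320) = -18.499, so Q = 9.25 × 10^-9.
With Q = [Al³⁺]^2/[Sn²⁺]^3 and the known concentrations, [Al³⁺]^2 in the numerator gives [Al³⁺] = 1.6 × 10^-4 M.

1.6 × 10^-4 M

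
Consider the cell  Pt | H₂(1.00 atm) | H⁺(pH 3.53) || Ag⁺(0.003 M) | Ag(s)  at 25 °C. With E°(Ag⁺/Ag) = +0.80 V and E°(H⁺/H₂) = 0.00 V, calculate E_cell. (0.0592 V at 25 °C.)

The Ag⁺/Ag couple is the cathode, so E°_cell = 0.80 V; n = 2.
[H⁺] = 10^(−3.53) = 3 × 10^-4 M, and Q = [H⁺]^2 / ([Ag⁺]^2·P(H₂)) = 0.00968.
E = E° − (0.0592/2) log Q = 0.80 − (0.0592/2)(-2.014) = 0.860 V.

0.86 V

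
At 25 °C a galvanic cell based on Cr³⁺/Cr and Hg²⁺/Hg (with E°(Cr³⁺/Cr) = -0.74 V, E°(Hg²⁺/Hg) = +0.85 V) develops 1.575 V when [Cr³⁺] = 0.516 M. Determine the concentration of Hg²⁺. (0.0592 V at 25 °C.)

From the Nernst equation, log Q = n(E° − E)/0.0592 = 6(1.59 − 1.575)/0.0592 = 1.520, so Q = 33.1.
With Q = [Cr³⁺]^2/[Hg²⁺]^3 and the known concentrations, [Hg²⁺]^3 in the denominator gives [Hg²⁺] = 0.2 M.

0.2 M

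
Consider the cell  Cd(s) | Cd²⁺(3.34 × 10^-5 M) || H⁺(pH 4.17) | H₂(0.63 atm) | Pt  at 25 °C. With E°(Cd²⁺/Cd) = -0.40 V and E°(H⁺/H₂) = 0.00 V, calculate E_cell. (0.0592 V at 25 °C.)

0.29 V

The hydrogen couple is the cathode, so E°_cell = 0.40 V; n = 2.
[H⁺] = 10^(−4.17) = 6.8 × 10^-5 M, and Q = [Cd²⁺]·P(H₂) / [H⁺]^2 = 4600.
E = E° − (0.0592/2) log Q = 0.40 − (0.0592/2)(3.663) = 0.292 V.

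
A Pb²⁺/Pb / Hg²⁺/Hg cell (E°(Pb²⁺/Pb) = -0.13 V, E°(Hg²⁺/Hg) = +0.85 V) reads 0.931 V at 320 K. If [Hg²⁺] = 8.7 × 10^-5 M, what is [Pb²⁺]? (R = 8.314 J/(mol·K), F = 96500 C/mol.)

0.003 M

From the Nernst equation, ln Q = nF(E° − E)/RT = 2×96500×(0.98 − 0.931)/(8.314×320) = 3.555, so Q = 35.0.
With Q = [Pb²⁺]/[Hg²⁺] and the known concentrations, [Pb²⁺] in the numerator gives [Pb²⁺] = 0.003 M.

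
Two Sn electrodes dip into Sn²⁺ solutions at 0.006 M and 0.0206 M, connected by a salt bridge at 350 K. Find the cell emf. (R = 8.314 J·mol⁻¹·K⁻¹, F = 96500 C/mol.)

0.019 V

Both half-cells are Sn²⁺/Sn, so E°_cell = 0. The concentrated side is the cathode; the cell reaction moves Sn²⁺ from high to low concentration with n = 2.
Q = [Sn²⁺]_dilute/[Sn²⁺]_conc = 0.006/0.0206 = 0.291.
E = 0 − (RT/nF) ln Q = −((8.314×350)/(2×96500))(-1.234) = 0.0186 V.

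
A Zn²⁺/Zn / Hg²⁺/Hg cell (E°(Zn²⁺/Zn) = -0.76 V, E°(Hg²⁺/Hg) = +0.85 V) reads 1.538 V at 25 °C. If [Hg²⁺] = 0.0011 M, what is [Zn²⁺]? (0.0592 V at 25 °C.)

0.3 M

From the Nernst equation, log Q = n(E° − E)/0.0592 = 2(1.61 − 1.538)/0.0592 = 2.432, so Q = 271.
With Q = [Zn²⁺]/[Hg²⁺] and the known concentrations, [Zn²⁺] in the numerator gives [Zn²⁺] = 0.3 M.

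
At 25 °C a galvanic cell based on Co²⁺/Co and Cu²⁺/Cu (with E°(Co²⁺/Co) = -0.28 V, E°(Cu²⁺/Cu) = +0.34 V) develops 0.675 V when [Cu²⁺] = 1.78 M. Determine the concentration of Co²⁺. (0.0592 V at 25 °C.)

From the Nernst equation, log Q = n(E° − E)/0.0592 = 2(0.62 − 0.675)/0.0592 = -1.858, so Q = 0.0139.
With Q = [Co²⁺]/[Cu²⁺] and the known concentrations, [Co²⁺] in the numerator gives [Co²⁺] = 0.025 M.

0.025 M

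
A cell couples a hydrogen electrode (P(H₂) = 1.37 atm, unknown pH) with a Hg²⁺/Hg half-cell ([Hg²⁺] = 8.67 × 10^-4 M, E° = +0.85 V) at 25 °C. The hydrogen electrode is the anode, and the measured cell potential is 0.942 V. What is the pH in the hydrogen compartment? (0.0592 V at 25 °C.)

pH = 3.02

E°_cell = 0.85 V and n = 2.
log Q = n(E° − E)/0.0592 = 2×(0.85 − 0.942)/0.0592 = -3.108.
With Q = [H⁺]^2 / ([Hg²⁺]·P(H₂)), solving for [H⁺] gives log[H⁺] = -3.017, so pH = 3.02.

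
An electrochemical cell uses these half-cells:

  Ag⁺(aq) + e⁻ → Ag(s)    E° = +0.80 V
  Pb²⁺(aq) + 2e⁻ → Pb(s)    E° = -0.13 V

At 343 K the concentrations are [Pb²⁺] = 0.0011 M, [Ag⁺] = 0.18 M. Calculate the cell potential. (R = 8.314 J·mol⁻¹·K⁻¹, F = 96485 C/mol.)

0.980 V

The Ag⁺/Ag couple has the higher reduction potential and acts as the cathode, so E°_cell = +0.80 − (-0.13) = 0.93 V.
Balancing electrons gives n = 2; the reaction quotient is Q = [Pb²⁺]/[Ag⁺]^2 = 0.0340.
E = E° − (RT/nF) ln Q = 0.93 − (8.314×343)/(2×96485) × (-3.383) = 0.930 + 0.050 = 0.980 V.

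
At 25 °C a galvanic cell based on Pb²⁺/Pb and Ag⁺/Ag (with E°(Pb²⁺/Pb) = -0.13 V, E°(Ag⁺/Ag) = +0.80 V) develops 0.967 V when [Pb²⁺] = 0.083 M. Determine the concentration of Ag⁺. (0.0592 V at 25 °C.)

1.2 M

From the Nernst equation, log Q = n(E° − E)/0.0592 = 2(0.93 − 0.967)/0.0592 = -1.250, so Q = 0.0562.
With Q = [Pb²⁺]/[Ag⁺]^2 and the known concentrations, [Ag⁺]^2 in the denominator gives [Ag⁺] = 1.2 M.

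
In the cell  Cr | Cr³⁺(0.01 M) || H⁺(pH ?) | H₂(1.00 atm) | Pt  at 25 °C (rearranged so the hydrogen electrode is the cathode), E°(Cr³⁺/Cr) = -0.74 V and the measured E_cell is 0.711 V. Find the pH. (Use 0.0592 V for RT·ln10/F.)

E°_cell = 0.74 V and n = 6.
log Q = n(E° − E)/0.0592 = 6×(0.74 − 0.711)/0.0592 = 2.939.
With Q = [Cr³⁺]^2·P(H₂)^3 / [H⁺]^6, solving for [H⁺] gives log[H⁺] = -1.157, so pH = 1.16.

pH = 1.16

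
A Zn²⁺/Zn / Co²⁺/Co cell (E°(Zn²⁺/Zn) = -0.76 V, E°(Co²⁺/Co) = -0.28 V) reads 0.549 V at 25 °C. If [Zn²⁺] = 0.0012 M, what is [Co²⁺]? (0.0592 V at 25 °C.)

From the Nernst equation, log Q = n(E° − E)/0.0592 = 2(0.48 − 0.549)/0.0592 = -2.331, so Q = 0.00467.
With Q = [Zn²⁺]/[Co²⁺] and the known concentrations, [Co²⁺] in the denominator gives [Co²⁺] = 0.26 M.

0.26 M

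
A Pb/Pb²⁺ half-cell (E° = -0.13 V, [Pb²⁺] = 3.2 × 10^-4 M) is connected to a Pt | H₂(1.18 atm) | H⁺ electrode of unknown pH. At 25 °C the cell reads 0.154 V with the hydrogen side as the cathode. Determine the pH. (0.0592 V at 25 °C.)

pH = 1.31

E°_cell = 0.13 V and n = 2.
log Q = n(E° − E)/0.0592 = 2×(0.13 − 0.154)/0.0592 = -0.811.
With Q = [Pb²⁺]·P(H₂) / [H⁺]^2, solving for [H⁺] gives log[H⁺] = -1.306, so pH = 1.31.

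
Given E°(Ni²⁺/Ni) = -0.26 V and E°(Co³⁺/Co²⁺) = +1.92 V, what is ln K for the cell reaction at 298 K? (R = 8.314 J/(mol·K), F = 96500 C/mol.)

E°_cell = +1.92 − (-0.26) = 2.18 V, with n = 2 electrons transferred.
At equilibrium E = 0, so the Nernst equation gives ln K = nFE°/RT = (2)(96500)(2.18)/((8.314)(298)) = 169.82.

ln K = 169.8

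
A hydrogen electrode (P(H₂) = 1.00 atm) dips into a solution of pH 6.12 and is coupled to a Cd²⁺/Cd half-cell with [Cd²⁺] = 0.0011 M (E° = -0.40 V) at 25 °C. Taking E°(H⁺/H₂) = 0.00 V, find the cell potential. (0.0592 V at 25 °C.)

0.13 V

The hydrogen couple is the cathode, so E°_cell = 0.40 V; n = 2.
[H⁺] = 10^(−6.12) = 7.6 × 10^-7 M, and Q = [Cd²⁺]·P(H₂) / [H⁺]^2 = 1.91 × 10^9.
E = E° − (0.0592/2) log Q = 0.40 − (0.0592/2)(9.281) = 0.125 V.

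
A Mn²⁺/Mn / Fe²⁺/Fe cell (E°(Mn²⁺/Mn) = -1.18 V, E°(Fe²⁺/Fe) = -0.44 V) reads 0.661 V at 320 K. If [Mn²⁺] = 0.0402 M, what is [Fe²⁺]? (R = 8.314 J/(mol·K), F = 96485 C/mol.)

1.3 × 10^-4 M

From the Nernst equation, ln Q = nF(E° − E)/RT = 2×96485×(0.74 − 0.661)/(8.314×320) = 5.730, so Q = 308.
With Q = [Mn²⁺]/[Fe²⁺] and the known concentrations, [Fe²⁺] in the denominator gives [Fe²⁺] = 1.3 × 10^-4 M.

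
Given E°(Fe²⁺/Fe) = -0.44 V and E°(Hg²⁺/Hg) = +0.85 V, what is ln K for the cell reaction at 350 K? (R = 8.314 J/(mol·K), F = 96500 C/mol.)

E°_cell = +0.85 − (-0.44) = 1.29 V, with n = 2 electrons transferred.
At equilibrium E = 0, so the Nernst equation gives ln K = nFE°/RT = (2)(96500)(1.29)/((8.314)(350)) = 85.56.

ln K = 85.6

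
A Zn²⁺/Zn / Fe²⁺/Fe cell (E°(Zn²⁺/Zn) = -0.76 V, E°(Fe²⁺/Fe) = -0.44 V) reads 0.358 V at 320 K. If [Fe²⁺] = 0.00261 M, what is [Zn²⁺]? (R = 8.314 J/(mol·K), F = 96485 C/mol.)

From the Nernst equation, ln Q = nF(E° − E)/RT = 2×96485×(0.32 − 0.358)/(8.314×320) = -2.756, so Q = 0.0635.
With Q = [Zn²⁺]/[Fe²⁺] and the known concentrations, [Zn²⁺] in the numerator gives [Zn²⁺] = 1.7 × 10^-4 M.

1.7 × 10^-4 M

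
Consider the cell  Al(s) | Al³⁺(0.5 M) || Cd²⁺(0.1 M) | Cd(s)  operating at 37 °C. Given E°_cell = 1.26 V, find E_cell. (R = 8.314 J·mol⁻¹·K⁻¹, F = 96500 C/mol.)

Balancing electrons gives n = 6; the reaction quotient is Q = [Al³⁺]^2/[Cd²⁺]^3 = 250.
E = E° − (RT/nF) ln Q = 1.26 − (8.314×310)/(6×96500) × (5.521) = 1.260 − 0.025 = 1.235 V.

1.24 V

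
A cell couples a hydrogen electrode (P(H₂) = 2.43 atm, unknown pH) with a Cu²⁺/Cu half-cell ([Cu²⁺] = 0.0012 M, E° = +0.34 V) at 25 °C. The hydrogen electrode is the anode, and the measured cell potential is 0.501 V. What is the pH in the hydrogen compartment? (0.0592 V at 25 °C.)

E°_cell = 0.34 V and n = 2.
log Q = n(E° − E)/0.0592 = 2×(0.34 − 0.501)/0.0592 = -5.439.
With Q = [H⁺]^2 / ([Cu²⁺]·P(H₂)), solving for [H⁺] gives log[H⁺] = -3.987, so pH = 3.99.

pH = 3.99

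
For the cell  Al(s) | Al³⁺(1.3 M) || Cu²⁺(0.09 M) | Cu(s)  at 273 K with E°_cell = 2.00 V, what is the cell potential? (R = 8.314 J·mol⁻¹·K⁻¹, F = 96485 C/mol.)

1.97 V

Balancing electrons gives n = 6; the reaction quotient is Q = [Al³⁺]^2/[Cu²⁺]^3 = 2320.
E = E° − (RT/nF) ln Q = 2.00 − (8.314×273)/(6×96485) × (7.749) = 2.000 − 0.030 = 1.970 V.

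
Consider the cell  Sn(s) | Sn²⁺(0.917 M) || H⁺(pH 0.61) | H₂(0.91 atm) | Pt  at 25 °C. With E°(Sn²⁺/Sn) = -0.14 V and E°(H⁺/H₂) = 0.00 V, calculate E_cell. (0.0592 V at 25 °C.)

The hydrogen couple is the cathode, so E°_cell = 0.14 V; n = 2.
[H⁺] = 10^(−0.61) = 0.25 M, and Q = [Sn²⁺]·P(H₂) / [H⁺]^2 = 13.8.
E = E° − (0.0592/2) log Q = 0.14 − (0.0592/2)(1.141) = 0.106 V.

0.11 V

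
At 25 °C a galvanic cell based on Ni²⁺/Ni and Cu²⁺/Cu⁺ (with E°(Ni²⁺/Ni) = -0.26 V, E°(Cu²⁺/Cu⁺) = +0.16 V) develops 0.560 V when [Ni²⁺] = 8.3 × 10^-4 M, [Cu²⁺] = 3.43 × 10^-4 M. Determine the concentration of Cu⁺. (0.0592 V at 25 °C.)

From the Nernst equation, log Q = n(E° − E)/0.0592 = 2(0.42 − 0.560)/0.0592 = -4.730, so Q = 1.86 × 10^-5.
With Q = [Ni²⁺]·[Cu⁺]^2/[Cu²⁺]^2 and the known concentrations, [Cu⁺]^2 in the numerator gives [Cu⁺] = 5.1 × 10^-5 M.

5.1 × 10^-5 M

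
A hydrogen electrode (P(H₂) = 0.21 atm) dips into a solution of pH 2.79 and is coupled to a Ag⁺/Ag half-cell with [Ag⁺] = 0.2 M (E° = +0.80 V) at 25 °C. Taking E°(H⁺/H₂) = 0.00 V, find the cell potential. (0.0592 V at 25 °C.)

The Ag⁺/Ag couple is the cathode, so E°_cell = 0.80 V; n = 2.
[H⁺] = 10^(−2.79) = 0.0016 M, and Q = [H⁺]^2 / ([Ag⁺]^2·P(H₂)) = 3.13 × 10^-4.
E = E° − (0.0592/2) log Q = 0.80 − (0.0592/2)(-3.504) = 0.904 V.

0.90 V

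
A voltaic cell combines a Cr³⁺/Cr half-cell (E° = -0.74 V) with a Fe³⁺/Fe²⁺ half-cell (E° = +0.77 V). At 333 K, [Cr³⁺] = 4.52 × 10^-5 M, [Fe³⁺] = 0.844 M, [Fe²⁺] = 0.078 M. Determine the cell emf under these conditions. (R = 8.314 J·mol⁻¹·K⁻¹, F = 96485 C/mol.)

The Fe³⁺/Fe²⁺ couple has the higher reduction potential and acts as the cathode, so E°_cell = +0.77 − (-0.74) = 1.51 V.
Balancing electrons gives n = 3; the reaction quotient is Q = [Cr³⁺]·[Fe²⁺]^3/[Fe³⁺]^3 = 3.57 × 10^-8.
E = E° − (RT/nF) ln Q = 1.51 − (8.314×333)/(3×96485) × (-17.149) = 1.510 + 0.164 = 1.674 V.

1.67 V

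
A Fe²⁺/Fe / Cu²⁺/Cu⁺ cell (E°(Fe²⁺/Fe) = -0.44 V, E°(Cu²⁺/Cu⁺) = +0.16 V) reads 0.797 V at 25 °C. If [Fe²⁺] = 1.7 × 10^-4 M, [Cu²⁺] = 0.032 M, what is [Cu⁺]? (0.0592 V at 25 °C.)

From the Nernst equation, log Q = n(E° − E)/0.0592 = 2(0.60 − 0.797)/0.0592 = -6.655, so Q = 2.21 × 10^-7.
With Q = [Fe²⁺]·[Cu⁺]^2/[Cu²⁺]^2 and the known concentrations, [Cu⁺]^2 in the numerator gives [Cu⁺] = 0.0012 M.

0.0012 M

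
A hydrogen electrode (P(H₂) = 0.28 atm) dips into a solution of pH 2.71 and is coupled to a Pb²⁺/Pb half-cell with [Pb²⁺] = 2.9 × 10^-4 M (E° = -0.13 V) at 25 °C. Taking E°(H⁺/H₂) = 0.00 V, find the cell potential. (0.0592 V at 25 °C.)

The hydrogen couple is the cathode, so E°_cell = 0.13 V; n = 2.
[H⁺] = 10^(−2.71) = 0.0019 M, and Q = [Pb²⁺]·P(H₂) / [H⁺]^2 = 21.4.
E = E° − (0.0592/2) log Q = 0.13 − (0.0592/2)(1.330) = 0.091 V.

0.091 V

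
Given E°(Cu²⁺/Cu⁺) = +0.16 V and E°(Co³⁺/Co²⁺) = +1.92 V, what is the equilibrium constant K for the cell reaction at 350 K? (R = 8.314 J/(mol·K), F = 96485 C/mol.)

2.2 × 10^25

E°_cell = +1.92 − (+0.16) = 1.76 V, with n = 1 electron transferred.
At equilibrium E = 0, so the Nernst equation gives ln K = nFE°/RT = (1)(96485)(1.76)/((8.314)(350)) = 58.36.
K = e^58.36 = 2.2 × 10^25.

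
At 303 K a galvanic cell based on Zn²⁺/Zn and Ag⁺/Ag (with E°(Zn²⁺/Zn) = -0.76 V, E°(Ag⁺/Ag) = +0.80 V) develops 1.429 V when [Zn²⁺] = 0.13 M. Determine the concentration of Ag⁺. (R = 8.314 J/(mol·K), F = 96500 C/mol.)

0.0024 M

From the Nernst equation, ln Q = nF(E° − E)/RT = 2×96500×(1.56 − 1.429)/(8.314×303) = 10.036, so Q = 2.28 × 10^4.
With Q = [Zn²⁺]/[Ag⁺]^2 and the known concentrations, [Ag⁺]^2 in the denominator gives [Ag⁺] = 0.0024 M.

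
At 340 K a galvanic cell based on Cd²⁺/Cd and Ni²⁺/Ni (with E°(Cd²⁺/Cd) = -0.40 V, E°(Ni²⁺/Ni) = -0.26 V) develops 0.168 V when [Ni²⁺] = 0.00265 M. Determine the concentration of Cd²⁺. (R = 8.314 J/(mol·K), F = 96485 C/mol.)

From the Nernst equation, ln Q = nF(E° − E)/RT = 2×96485×(0.14 − 0.168)/(8.314×340) = -1.911, so Q = 0.148.
With Q = [Cd²⁺]/[Ni²⁺] and the known concentrations, [Cd²⁺] in the numerator gives [Cd²⁺] = 3.9 × 10^-4 M.

3.9 × 10^-4 M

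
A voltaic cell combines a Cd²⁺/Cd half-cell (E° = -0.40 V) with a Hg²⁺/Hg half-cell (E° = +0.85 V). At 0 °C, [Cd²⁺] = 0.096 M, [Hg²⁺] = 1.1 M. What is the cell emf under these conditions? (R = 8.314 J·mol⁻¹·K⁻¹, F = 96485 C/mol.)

The Hg²⁺/Hg couple has the higher reduction potential and acts as the cathode, so E°_cell = +0.85 − (-0.40) = 1.25 V.
Balancing electrons gives n = 2; the reaction quotient is Q = [Cd²⁺]/[Hg²⁺] = 0.0873.
E = E° − (RT/nF) ln Q = 1.25 − (8.314×273)/(2×96485) × (-2.439) = 1.250 + 0.029 = 1.279 V.

1.28 V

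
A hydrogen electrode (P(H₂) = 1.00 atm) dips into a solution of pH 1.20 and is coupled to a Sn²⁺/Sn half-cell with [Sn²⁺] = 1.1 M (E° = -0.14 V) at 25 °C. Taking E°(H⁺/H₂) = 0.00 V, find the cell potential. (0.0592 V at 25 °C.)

0.068 V

The hydrogen couple is the cathode, so E°_cell = 0.14 V; n = 2.
[H⁺] = 10^(−1.20) = 0.063 M, and Q = [Sn²⁺]·P(H₂) / [H⁺]^2 = 276.
E = E° − (0.0592/2) log Q = 0.14 − (0.0592/2)(2.441) = 0.068 V.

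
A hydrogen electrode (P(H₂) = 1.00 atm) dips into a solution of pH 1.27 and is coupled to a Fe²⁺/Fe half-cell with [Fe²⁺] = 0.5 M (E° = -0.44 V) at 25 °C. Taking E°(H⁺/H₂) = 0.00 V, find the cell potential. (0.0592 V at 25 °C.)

The hydrogen couple is the cathode, so E°_cell = 0.44 V; n = 2.
[H⁺] = 10^(−1.27) = 0.054 M, and Q = [Fe²⁺]·P(H₂) / [H⁺]^2 = 173.
E = E° − (0.0592/2) log Q = 0.44 − (0.0592/2)(2.239) = 0.374 V.

0.37 V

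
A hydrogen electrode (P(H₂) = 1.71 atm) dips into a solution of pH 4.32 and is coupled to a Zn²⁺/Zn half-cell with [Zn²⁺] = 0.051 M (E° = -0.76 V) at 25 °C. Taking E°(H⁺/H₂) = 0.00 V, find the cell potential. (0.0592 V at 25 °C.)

0.54 V

The hydrogen couple is the cathode, so E°_cell = 0.76 V; n = 2.
[H⁺] = 10^(−4.32) = 4.8 × 10^-5 M, and Q = [Zn²⁺]·P(H₂) / [H⁺]^2 = 3.81 × 10^7.
E = E° − (0.0592/2) log Q = 0.76 − (0.0592/2)(7.581) = 0.536 V.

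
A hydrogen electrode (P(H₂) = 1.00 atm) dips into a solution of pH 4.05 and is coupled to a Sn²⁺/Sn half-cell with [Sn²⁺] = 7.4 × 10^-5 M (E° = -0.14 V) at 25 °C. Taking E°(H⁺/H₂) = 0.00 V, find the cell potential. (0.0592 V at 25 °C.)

0.023 V

The hydrogen couple is the cathode, so E°_cell = 0.14 V; n = 2.
[H⁺] = 10^(−4.05) = 8.9 × 10^-5 M, and Q = [Sn²⁺]·P(H₂) / [H⁺]^2 = 9320.
E = E° − (0.0592/2) log Q = 0.14 − (0.0592/2)(3.969) = 0.023 V.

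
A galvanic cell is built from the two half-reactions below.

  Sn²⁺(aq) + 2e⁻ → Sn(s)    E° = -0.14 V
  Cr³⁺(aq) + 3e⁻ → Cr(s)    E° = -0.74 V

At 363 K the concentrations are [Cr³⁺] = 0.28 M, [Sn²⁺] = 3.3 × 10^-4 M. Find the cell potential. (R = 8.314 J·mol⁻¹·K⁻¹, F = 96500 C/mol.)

0.488 V

The Sn²⁺/Sn couple has the higher reduction potential and acts as the cathode, so E°_cell = -0.14 − (-0.74) = 0.60 V.
Balancing electrons gives n = 6; the reaction quotient is Q = [Cr³⁺]^2/[Sn²⁺]^3 = 2.18 × 10^9.
E = E° − (RT/nF) ln Q = 0.60 − (8.314×363)/(6×96500) × (21.503) = 0.600 − 0.112 = 0.488 V.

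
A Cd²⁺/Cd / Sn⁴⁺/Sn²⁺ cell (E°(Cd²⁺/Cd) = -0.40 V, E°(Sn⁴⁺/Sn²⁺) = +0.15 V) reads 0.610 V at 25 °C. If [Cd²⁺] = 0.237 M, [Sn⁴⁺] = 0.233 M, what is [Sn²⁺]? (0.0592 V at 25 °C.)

From the Nernst equation, log Q = n(E° − E)/0.0592 = 2(0.55 − 0.610)/0.0592 = -2.027, so Q = 0.00940.
With Q = [Cd²⁺]·[Sn²⁺]/[Sn⁴⁺] and the known concentrations, [Sn²⁺] in the numerator gives [Sn²⁺] = 0.0092 M.

0.0092 M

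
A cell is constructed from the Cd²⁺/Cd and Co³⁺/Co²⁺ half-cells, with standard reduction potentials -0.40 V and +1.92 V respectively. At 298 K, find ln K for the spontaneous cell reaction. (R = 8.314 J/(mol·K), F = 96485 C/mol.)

E°_cell = +1.92 − (-0.40) = 2.32 V, with n = 2 electrons transferred.
At equilibrium E = 0, so the Nernst equation gives ln K = nFE°/RT = (2)(96485)(2.32)/((8.314)(298)) = 180.70.

ln K = 180.7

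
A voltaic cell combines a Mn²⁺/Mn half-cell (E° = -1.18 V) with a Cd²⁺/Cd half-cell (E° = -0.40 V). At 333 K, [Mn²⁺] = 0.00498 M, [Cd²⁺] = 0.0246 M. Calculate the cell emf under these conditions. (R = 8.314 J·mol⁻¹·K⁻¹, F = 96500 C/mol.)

0.803 V

The Cd²⁺/Cd couple has the higher reduction potential and acts as the cathode, so E°_cell = -0.40 − (-1.18) = 0.78 V.
Balancing electrons gives n = 2; the reaction quotient is Q = [Mn²⁺]/[Cd²⁺] = 0.202.
E = E° − (RT/nF) ln Q = 0.78 − (8.314×333)/(2×96500) × (-1.597) = 0.780 + 0.023 = 0.803 V.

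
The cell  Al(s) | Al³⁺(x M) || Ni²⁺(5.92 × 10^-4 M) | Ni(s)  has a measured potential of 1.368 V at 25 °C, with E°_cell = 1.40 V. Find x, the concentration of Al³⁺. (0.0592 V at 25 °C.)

From the Nernst equation, log Q = n(E° − E)/0.0592 = 6(1.40 − 1.368)/0.0592 = 3.243, so Q = 1750.
With Q = [Al³⁺]^2/[Ni²⁺]^3 and the known concentrations, [Al³⁺]^2 in the numerator gives [Al³⁺] = 6 × 10^-4 M.

6 × 10^-4 M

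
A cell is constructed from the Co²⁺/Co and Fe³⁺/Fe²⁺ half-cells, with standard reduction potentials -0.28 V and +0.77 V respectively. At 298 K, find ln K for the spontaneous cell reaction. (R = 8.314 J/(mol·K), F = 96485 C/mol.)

ln K = 81.8

E°_cell = +0.77 − (-0.28) = 1.05 V, with n = 2 electrons transferred.
At equilibrium E = 0, so the Nernst equation gives ln K = nFE°/RT = (2)(96485)(1.05)/((8.314)(298)) = 81.78.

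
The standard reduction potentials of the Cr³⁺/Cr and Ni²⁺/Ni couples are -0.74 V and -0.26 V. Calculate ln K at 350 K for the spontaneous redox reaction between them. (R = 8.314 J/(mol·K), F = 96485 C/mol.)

E°_cell = -0.26 − (-0.74) = 0.48 V, with n = 6 electrons transferred.
At equilibrium E = 0, so the Nernst equation gives ln K = nFE°/RT = (6)(96485)(0.48)/((8.314)(350)) = 95.49.

ln K = 95.5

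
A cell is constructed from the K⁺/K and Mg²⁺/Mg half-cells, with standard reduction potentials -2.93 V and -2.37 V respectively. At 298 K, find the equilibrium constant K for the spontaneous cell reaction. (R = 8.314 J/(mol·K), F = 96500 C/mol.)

8.8 × 10^18

E°_cell = -2.37 − (-2.93) = 0.56 V, with n = 2 electrons transferred.
At equilibrium E = 0, so the Nernst equation gives ln K = nFE°/RT = (2)(96500)(0.56)/((8.314)(298)) = 43.62.
K = e^43.62 = 8.8 × 10^18.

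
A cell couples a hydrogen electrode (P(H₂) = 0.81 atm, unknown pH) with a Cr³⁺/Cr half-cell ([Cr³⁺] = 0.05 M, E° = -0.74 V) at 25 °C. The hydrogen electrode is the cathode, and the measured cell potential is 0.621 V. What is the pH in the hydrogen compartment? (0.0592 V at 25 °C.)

pH = 2.49

E°_cell = 0.74 V and n = 6.
log Q = n(E° − E)/0.0592 = 6×(0.74 − 0.621)/0.0592 = 12.061.
With Q = [Cr³⁺]^2·P(H₂)^3 / [H⁺]^6, solving for [H⁺] gives log[H⁺] = -2.490, so pH = 2.49.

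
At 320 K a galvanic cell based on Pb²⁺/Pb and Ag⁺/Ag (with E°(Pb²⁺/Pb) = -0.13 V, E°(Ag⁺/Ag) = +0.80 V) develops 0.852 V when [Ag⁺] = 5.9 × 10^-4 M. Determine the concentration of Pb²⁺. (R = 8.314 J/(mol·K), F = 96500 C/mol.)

1 × 10^-4 M

From the Nernst equation, ln Q = nF(E° − E)/RT = 2×96500×(0.93 − 0.852)/(8.314×320) = 5.658, so Q = 287.
With Q = [Pb²⁺]/[Ag⁺]^2 and the known concentrations, [Pb²⁺] in the numerator gives [Pb²⁺] = 1 × 10^-4 M.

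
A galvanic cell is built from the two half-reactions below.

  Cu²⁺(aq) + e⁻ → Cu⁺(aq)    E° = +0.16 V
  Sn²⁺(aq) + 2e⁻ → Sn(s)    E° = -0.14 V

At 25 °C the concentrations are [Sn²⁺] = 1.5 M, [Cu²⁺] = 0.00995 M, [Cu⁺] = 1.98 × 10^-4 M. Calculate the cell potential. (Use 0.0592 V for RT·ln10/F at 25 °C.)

The Cu²⁺/Cu⁺ couple has the higher reduction potential and acts as the cathode, so E°_cell = +0.16 − (-0.14) = 0.30 V.
Balancing electrons gives n = 2; the reaction quotient is Q = [Sn²⁺]·[Cu⁺]^2/[Cu²⁺]^2 = 5.94 × 10^-4.
At 25 °C, E = E° − (0.0592/n) log Q = 0.30 − (0.0592/2)(-3.226) = 0.300 + 0.095 = 0.395 V.

0.395 V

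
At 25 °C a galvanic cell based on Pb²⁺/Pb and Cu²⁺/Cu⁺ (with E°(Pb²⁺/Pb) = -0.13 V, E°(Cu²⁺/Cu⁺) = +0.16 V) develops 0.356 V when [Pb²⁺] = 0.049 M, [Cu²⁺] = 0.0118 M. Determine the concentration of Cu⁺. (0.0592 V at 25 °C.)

From the Nernst equation, log Q = n(E° − E)/0.0592 = 2(0.29 − 0.356)/0.0592 = -2.230, so Q = 0.00589.
With Q = [Pb²⁺]·[Cu⁺]^2/[Cu²⁺]^2 and the known concentrations, [Cu⁺]^2 in the numerator gives [Cu⁺] = 0.0041 M.

0.0041 M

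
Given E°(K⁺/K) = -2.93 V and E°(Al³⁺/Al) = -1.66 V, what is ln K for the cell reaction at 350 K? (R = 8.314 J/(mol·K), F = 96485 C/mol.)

E°_cell = -1.66 − (-2.93) = 1.27 V, with n = 3 electrons transferred.
At equilibrium E = 0, so the Nernst equation gives ln K = nFE°/RT = (3)(96485)(1.27)/((8.314)(350)) = 126.33.

ln K = 126.3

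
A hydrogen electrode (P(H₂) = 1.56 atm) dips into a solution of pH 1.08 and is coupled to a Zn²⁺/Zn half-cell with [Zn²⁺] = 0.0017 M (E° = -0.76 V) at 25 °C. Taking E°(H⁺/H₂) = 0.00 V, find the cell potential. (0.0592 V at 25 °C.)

0.77 V

The hydrogen couple is the cathode, so E°_cell = 0.76 V; n = 2.
[H⁺] = 10^(−1.08) = 0.083 M, and Q = [Zn²⁺]·P(H₂) / [H⁺]^2 = 0.383.
E = E° − (0.0592/2) log Q = 0.76 − (0.0592/2)(-0.416) = 0.772 V.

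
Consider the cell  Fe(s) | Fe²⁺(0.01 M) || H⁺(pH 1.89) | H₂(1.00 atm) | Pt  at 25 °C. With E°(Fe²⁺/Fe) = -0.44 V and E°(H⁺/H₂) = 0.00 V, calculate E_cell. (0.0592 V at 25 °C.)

0.39 V

The hydrogen couple is the cathode, so E°_cell = 0.44 V; n = 2.
[H⁺] = 10^(−1.89) = 0.013 M, and Q = [Fe²⁺]·P(H₂) / [H⁺]^2 = 60.3.
E = E° − (0.0592/2) log Q = 0.44 − (0.0592/2)(1.780) = 0.387 V.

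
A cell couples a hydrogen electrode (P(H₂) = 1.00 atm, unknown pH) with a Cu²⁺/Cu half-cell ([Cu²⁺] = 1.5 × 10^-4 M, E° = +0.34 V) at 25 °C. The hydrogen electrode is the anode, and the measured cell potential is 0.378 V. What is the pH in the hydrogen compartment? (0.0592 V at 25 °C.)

E°_cell = 0.34 V and n = 2.
log Q = n(E° − E)/0.0592 = 2×(0.34 − 0.378)/0.0592 = -1.284.
With Q = [H⁺]^2 / ([Cu²⁺]·P(H₂)), solving for [H⁺] gives log[H⁺] = -2.554, so pH = 2.55.

pH = 2.55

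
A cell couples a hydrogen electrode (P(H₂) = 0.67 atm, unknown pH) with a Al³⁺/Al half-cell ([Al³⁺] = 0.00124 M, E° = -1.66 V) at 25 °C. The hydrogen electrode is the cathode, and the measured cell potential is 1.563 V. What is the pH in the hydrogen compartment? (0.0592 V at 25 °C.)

pH = 2.69

E°_cell = 1.66 V and n = 6.
log Q = n(E° − E)/0.0592 = 6×(1.66 − 1.563)/0.0592 = 9.831.
With Q = [Al³⁺]^2·P(H₂)^3 / [H⁺]^6, solving for [H⁺] gives log[H⁺] = -2.694, so pH = 2.69.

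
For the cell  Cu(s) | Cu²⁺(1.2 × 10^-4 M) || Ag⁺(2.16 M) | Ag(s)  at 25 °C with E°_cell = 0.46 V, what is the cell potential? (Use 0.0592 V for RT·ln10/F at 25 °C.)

0.596 V

Balancing electrons gives n = 2; the reaction quotient is Q = [Cu²⁺]/[Ag⁺]^2 = 2.57 × 10^-5.
At 25 °C, E = E° − (0.0592/n) log Q = 0.46 − (0.0592/2)(-4.590) = 0.460 + 0.136 = 0.596 V.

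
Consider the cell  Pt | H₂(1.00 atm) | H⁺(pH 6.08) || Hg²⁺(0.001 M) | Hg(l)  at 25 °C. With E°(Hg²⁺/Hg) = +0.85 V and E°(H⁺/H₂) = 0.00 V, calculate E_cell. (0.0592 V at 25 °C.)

The Hg²⁺/Hg couple is the cathode, so E°_cell = 0.85 V; n = 2.
[H⁺] = 10^(−6.08) = 8.3 × 10^-7 M, and Q = [H⁺]^2 / ([Hg²⁺]·P(H₂)) = 6.92 × 10^-10.
E = E° − (0.0592/2) log Q = 0.85 − (0.0592/2)(-9.160) = 1.121 V.

1.12 V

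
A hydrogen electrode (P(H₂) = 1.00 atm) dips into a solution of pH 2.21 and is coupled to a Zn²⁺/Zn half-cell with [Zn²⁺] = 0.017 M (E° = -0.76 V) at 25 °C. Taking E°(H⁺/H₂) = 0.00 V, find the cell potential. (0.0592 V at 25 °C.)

The hydrogen couple is the cathode, so E°_cell = 0.76 V; n = 2.
[H⁺] = 10^(−2.21) = 0.0062 M, and Q = [Zn²⁺]·P(H₂) / [H⁺]^2 = 447.
E = E° − (0.0592/2) log Q = 0.76 − (0.0592/2)(2.650) = 0.682 V.

0.68 V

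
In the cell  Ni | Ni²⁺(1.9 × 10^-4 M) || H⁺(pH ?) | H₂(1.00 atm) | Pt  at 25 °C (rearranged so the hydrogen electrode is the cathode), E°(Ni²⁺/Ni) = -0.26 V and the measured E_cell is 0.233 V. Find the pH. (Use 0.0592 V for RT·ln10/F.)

E°_cell = 0.26 V and n = 2.
log Q = n(E° − E)/0.0592 = 2×(0.26 − 0.233)/0.0592 = 0.912.
With Q = [Ni²⁺]·P(H₂) / [H⁺]^2, solving for [H⁺] gives log[H⁺] = -2.317, so pH = 2.32.

pH = 2.32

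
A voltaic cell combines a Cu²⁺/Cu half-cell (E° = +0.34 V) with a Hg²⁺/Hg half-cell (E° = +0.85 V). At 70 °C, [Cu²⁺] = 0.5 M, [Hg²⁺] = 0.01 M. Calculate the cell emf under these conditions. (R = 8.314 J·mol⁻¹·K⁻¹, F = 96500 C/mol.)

The Hg²⁺/Hg couple has the higher reduction potential and acts as the cathode, so E°_cell = +0.85 − (+0.34) = 0.51 V.
Balancing electrons gives n = 2; the reaction quotient is Q = [Cu²⁺]/[Hg²⁺] = 50.0.
E = E° − (RT/nF) ln Q = 0.51 − (8.314×343)/(2×96500) × (3.912) = 0.510 − 0.058 = 0.452 V.

0.452 V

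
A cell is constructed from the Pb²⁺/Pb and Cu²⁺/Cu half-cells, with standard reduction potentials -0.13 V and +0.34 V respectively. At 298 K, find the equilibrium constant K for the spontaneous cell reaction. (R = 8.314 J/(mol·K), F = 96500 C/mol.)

E°_cell = +0.34 − (-0.13) = 0.47 V, with n = 2 electrons transferred.
At equilibrium E = 0, so the Nernst equation gives ln K = nFE°/RT = (2)(96500)(0.47)/((8.314)(298)) = 36.61.
K = e^36.61 = 8 × 10^15.

8 × 10^15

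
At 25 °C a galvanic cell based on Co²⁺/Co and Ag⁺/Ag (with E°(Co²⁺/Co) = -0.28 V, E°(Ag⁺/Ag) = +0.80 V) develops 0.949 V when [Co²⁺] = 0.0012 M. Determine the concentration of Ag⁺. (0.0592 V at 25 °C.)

2.1 × 10^-4 M

From the Nernst equation, log Q = n(E° − E)/0.0592 = 2(1.08 − 0.949)/0.0592 = 4.426, so Q = 2.66 × 10^4.
With Q = [Co²⁺]/[Ag⁺]^2 and the known concentrations, [Ag⁺]^2 in the denominator gives [Ag⁺] = 2.1 × 10^-4 M.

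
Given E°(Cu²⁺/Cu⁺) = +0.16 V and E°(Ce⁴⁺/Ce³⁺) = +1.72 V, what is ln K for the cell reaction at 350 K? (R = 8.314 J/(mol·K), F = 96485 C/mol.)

E°_cell = +1.72 − (+0.16) = 1.56 V, with n = 1 electron transferred.
At equilibrium E = 0, so the Nernst equation gives ln K = nFE°/RT = (1)(96485)(1.56)/((8.314)(350)) = 51.73.

ln K = 51.7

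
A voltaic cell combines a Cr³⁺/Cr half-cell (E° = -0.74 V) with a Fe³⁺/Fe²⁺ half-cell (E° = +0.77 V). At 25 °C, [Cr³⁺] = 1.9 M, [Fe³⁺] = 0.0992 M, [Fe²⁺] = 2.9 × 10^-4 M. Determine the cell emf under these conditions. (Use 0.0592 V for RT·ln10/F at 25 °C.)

The Fe³⁺/Fe²⁺ couple has the higher reduction potential and acts as the cathode, so E°_cell = +0.77 − (-0.74) = 1.51 V.
Balancing electrons gives n = 3; the reaction quotient is Q = [Cr³⁺]·[Fe²⁺]^3/[Fe³⁺]^3 = 4.75 × 10^-8.
At 25 °C, E = E° − (0.0592/n) log Q = 1.51 − (0.0592/3)(-7.324) = 1.510 + 0.145 = 1.655 V.

1.65 V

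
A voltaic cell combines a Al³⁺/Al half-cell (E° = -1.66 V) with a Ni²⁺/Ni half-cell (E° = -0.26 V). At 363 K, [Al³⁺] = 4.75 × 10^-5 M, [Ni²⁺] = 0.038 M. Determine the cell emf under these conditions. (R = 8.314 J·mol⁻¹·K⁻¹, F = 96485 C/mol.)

The Ni²⁺/Ni couple has the higher reduction potential and acts as the cathode, so E°_cell = -0.26 − (-1.66) = 1.40 V.
Balancing electrons gives n = 6; the reaction quotient is Q = [Al³⁺]^2/[Ni²⁺]^3 = 4.11 × 10^-5.
E = E° − (RT/nF) ln Q = 1.40 − (8.314×363)/(6×96485) × (-10.099) = 1.400 + 0.053 = 1.453 V.

1.45 V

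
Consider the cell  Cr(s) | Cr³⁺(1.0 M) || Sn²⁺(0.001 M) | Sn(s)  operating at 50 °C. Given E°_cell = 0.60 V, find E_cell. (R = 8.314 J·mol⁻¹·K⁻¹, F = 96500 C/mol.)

Balancing electrons gives n = 6; the reaction quotient is Q = [Cr³⁺]^2/[Sn²⁺]^3 = 1 × 10^9.
E = E° − (RT/nF) ln Q = 0.60 − (8.314×323)/(6×96500) × (20.723) = 0.600 − 0.096 = 0.504 V.

0.504 V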